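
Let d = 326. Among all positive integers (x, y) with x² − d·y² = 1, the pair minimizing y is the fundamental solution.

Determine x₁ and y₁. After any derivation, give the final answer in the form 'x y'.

325 18

√326 = [18; 18,36, …], period ℓ=2 (even) → k=1
a_0=18:  p_0=18·1+0=18,  q_0=18·0+1=1
a_1=18:  p_1=18·18+1=325,  q_1=18·1+0=18
→ (325, 18).  Check: 325²=105625, 326·18²=105624, difference 1.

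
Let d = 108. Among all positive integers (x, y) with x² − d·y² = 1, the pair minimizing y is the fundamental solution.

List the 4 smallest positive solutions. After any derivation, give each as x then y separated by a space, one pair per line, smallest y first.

[10; 2,1,1,4,1,1,2,20] for √108; ℓ=8 ⇒ convergent index 7
a_0=10:  p_0=10·1+0=10,  q_0=10·0+1=1
a_1=2:  p_1=2·10+1=21,  q_1=2·1+0=2
…
a_3=1:  p_3=1·31+21=52,  q_3=1·3+2=5
a_4=4:  p_4=4·52+31=239,  q_4=4·5+3=23
…
a_6=1:  p_6=1·291+239=530,  q_6=1·28+23=51
a_7=2:  p_7=2·530+291=1351,  q_7=2·51+28=130
fundamental: x₁=1351, y₁=130  (since 1825201 − 108·16900 = 1)
(x_2, y_2) = (1351·1351 + 108·130·130, 1351·130 + 130·1351) = (3650401, 351260)
(x_3, y_3) = (1351·3650401 + 108·130·351260, 1351·351260 + 130·3650401) = (9863382151, 949104390)
(x_4, y_4) = (1351·9863382151 + 108·130·949104390, 1351·949104390 + 130·9863382151) = (26650854921601, 2564479710520)

1351 130
3650401 351260
9863382151 949104390
26650854921601 2564479710520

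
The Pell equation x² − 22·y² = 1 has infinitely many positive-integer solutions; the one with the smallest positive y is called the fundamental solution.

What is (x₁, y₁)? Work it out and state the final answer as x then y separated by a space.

197 42

√22 → a₀=4, period (1,2,4,2,1,8); ℓ=6 even so k=5
a_0=4:  p_0=4·1+0=4,  q_0=4·0+1=1
…
a_3=4:  p_3=4·14+5=61,  q_3=4·3+1=13
a_4=2:  p_4=2·61+14=136,  q_4=2·13+3=29
a_5=1:  p_5=1·136+61=197,  q_5=1·29+13=42
fundamental: x₁=197, y₁=42  (since 38809 − 22·1764 = 1)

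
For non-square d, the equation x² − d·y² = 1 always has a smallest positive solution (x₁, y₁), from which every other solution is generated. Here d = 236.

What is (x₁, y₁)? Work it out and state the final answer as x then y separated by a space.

561799 36570

√236 → a₀=15, period (2,1,3,5,1,6,1,5,3,1,2,30); ℓ=12 even so k=11
step 0: (15, 1)  from 15·(1,0) + (0,1)
…
step 2: (46, 3)  from 1·(31,2) + (15,1)
…
step 4: (891, 58)  from 5·(169,11) + (46,3)
step 5: (1060, 69)  from 1·(891,58) + (169,11)
step 6: (7251, 472)  from 6·(1060,69) + (891,58)
step 7: (8311, 541)  from 1·(7251,472) + (1060,69)
step 8: (48806, 3177)  from 5·(8311,541) + (7251,472)
step 9: (154729, 10072)  from 3·(48806,3177) + (8311,541)
step 10: (203535, 13249)  from 1·(154729,10072) + (48806,3177)
step 11: (561799, 36570)  from 2·(203535,13249) + (154729,10072)
fundamental: x₁=561799, y₁=36570  (since 315618116401 − 236·1337364900 = 1)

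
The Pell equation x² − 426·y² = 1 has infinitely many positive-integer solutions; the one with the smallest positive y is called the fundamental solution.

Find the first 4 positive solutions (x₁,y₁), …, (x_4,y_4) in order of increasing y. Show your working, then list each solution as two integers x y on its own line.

88751 4300
15753480001 763258600
2796274207048751 135479928012900
496344264283813920001 24047958181382517200

[20; 1,1,1,3,2,6,2,3,1,1,1,40] for √426; ℓ=12 ⇒ convergent index 11
i=0: a=20 ⇒ p=20, q=1
i=1: a=1 ⇒ p=21, q=1
…
i=4: a=3 ⇒ p=227, q=11
i=5: a=2 ⇒ p=516, q=25
…
i=7: a=2 ⇒ p=7162, q=347
i=8: a=3 ⇒ p=24809, q=1202
i=9: a=1 ⇒ p=31971, q=1549
i=10: a=1 ⇒ p=56780, q=2751
i=11: a=1 ⇒ p=88751, q=4300
(x₁, y₁) = (88751, 4300);  88751² − 426·4300² = 1 ✓
(88751+4300√426)^2 = 15753480001 + 763258600√426
(88751+4300√426)^3 = 2796274207048751 + 135479928012900√426
(88751+4300√426)^4 = 496344264283813920001 + 24047958181382517200√426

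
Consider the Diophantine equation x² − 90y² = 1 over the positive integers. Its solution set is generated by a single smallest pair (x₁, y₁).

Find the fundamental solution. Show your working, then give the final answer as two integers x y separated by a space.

19 2

[9; 2,18] for √90; ℓ=2 ⇒ convergent index 1
a_0=9:  p_0=9·1+0=9,  q_0=9·0+1=1
a_1=2:  p_1=2·9+1=19,  q_1=2·1+0=2
→ (19, 2).  Check: 19²=361, 90·2²=360, difference 1.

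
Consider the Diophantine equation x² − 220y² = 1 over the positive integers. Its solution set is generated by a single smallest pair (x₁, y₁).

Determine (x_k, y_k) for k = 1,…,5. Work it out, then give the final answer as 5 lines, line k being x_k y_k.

[14; 1,4,1,28] for √220; ℓ=4 ⇒ convergent index 3
i=0: a=14 ⇒ p=14, q=1
i=1: a=1 ⇒ p=15, q=1
i=2: a=4 ⇒ p=74, q=5
i=3: a=1 ⇒ p=89, q=6
fundamental: x₁=89, y₁=6  (since 7921 − 220·36 = 1)
(x_2, y_2) = (89·89 + 220·6·6, 89·6 + 6·89) = (15841, 1068)
(x_3, y_3) = (89·15841 + 220·6·1068, 89·1068 + 6·15841) = (2819609, 190098)
(x_4, y_4) = (89·2819609 + 220·6·190098, 89·190098 + 6·2819609) = (501874561, 33836376)
(x_5, y_5) = (89·501874561 + 220·6·33836376, 89·33836376 + 6·501874561) = (89330852249, 6022684830)

89 6
15841 1068
2819609 190098
501874561 33836376
89330852249 6022684830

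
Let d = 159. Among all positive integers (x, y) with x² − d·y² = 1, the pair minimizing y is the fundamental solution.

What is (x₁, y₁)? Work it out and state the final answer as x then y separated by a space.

1324 105

[12; 1,1,1,1,3,1,1,1,1,24] for √159; ℓ=10 ⇒ convergent index 9
k=0  a_k=12  p_k/q_k = 12/1
k=1  a_k=1  p_k/q_k = 13/1
k=2  a_k=1  p_k/q_k = 25/2
…
k=5  a_k=3  p_k/q_k = 227/18
k=6  a_k=1  p_k/q_k = 290/23
k=7  a_k=1  p_k/q_k = 517/41
k=8  a_k=1  p_k/q_k = 807/64
k=9  a_k=1  p_k/q_k = 1324/105
fundamental: x₁=1324, y₁=105  (since 1752976 − 159·11025 = 1)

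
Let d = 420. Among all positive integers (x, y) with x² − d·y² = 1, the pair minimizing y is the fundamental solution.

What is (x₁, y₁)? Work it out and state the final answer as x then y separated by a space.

41 2

√420 = [20; 2,40, …], period ℓ=2 (even) → k=1
k=0  a_k=20  p_k/q_k = 20/1
k=1  a_k=2  p_k/q_k = 41/2
fundamental: x₁=41, y₁=2  (since 1681 − 420·4 = 1)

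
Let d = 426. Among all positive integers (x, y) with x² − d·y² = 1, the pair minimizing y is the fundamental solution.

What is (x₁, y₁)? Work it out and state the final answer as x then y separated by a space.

88751 4300

√426 = [20; 1,1,1,3,2,6,2,3,1,1,1,40, …], period ℓ=12 (even) → k=11
i=0: a=20 ⇒ p=20, q=1
i=1: a=1 ⇒ p=21, q=1
i=2: a=1 ⇒ p=41, q=2
i=3: a=1 ⇒ p=62, q=3
…
i=5: a=2 ⇒ p=516, q=25
…
i=7: a=2 ⇒ p=7162, q=347
i=8: a=3 ⇒ p=24809, q=1202
i=9: a=1 ⇒ p=31971, q=1549
i=10: a=1 ⇒ p=56780, q=2751
i=11: a=1 ⇒ p=88751, q=4300
→ (88751, 4300).  Check: 88751²=7876740001, 426·4300²=7876740000, difference 1.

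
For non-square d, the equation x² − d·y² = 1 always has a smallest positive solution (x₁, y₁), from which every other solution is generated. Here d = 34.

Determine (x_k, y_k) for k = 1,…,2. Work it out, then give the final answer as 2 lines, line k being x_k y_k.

√34 → a₀=5, period (1,4,1,10); ℓ=4 even so k=3
step 0: (5, 1)  from 5·(1,0) + (0,1)
…
step 2: (29, 5)  from 4·(6,1) + (5,1)
step 3: (35, 6)  from 1·(29,5) + (6,1)
(x₁, y₁) = (35, 6);  35² − 34·6² = 1 ✓
(35+6√34)^2 = 2449 + 420√34

35 6
2449 420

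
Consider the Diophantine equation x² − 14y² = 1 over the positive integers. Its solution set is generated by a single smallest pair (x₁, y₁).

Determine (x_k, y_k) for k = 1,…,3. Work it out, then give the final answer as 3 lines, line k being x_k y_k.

15 4
449 120
13455 3596

[3; 1,2,1,6] for √14; ℓ=4 ⇒ convergent index 3
i=0: a=3 ⇒ p=3, q=1
i=1: a=1 ⇒ p=4, q=1
i=2: a=2 ⇒ p=11, q=3
i=3: a=1 ⇒ p=15, q=4
(x₁, y₁) = (15, 4);  15² − 14·4² = 1 ✓
(x_2, y_2) = (15·15 + 14·4·4, 15·4 + 4·15) = (449, 120)
(x_3, y_3) = (15·449 + 14·4·120, 15·120 + 4·449) = (13455, 3596)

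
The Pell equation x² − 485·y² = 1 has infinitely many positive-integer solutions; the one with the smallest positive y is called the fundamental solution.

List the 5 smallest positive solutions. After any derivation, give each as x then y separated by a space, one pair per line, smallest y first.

d=485: √d = [22; 44] (ℓ=1, odd), read p_1/q_1
a_0=22:  p_0=22·1+0=22,  q_0=22·0+1=1
a_1=44:  p_1=44·22+1=969,  q_1=44·1+0=44
→ (969, 44).  Check: 969²=938961, 485·44²=938960, difference 1.
(x_2, y_2) = (969·969 + 485·44·44, 969·44 + 44·969) = (1877921, 85272)
(x_3, y_3) = (969·1877921 + 485·44·85272, 969·85272 + 44·1877921) = (3639409929, 165257092)
(x_4, y_4) = (969·3639409929 + 485·44·165257092, 969·165257092 + 44·3639409929) = (7053174564481, 320268159024)
(x_5, y_5) = (969·7053174564481 + 485·44·320268159024, 969·320268159024 + 44·7053174564481) = (13669048666554249, 620679526931420)

969 44
1877921 85272
3639409929 165257092
7053174564481 320268159024
13669048666554249 620679526931420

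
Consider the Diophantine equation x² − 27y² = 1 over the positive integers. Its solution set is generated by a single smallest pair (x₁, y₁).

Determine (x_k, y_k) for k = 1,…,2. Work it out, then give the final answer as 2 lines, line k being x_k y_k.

d=27: √d = [5; 5,10] (ℓ=2, even), read p_1/q_1
i=0: a=5 ⇒ p=5, q=1
i=1: a=5 ⇒ p=26, q=5
fundamental: x₁=26, y₁=5  (since 676 − 27·25 = 1)
k=2:  x_2 = 26·26+27·5·5 = 1351,  y_2 = 26·5+5·26 = 260

26 5
1351 260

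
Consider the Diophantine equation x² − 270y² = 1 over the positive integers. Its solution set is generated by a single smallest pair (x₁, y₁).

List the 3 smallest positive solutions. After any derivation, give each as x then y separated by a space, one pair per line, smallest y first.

5291 322
55989361 3407404
592479412811 36057148806

d=270: √d = [16; 2,3,6,3,2,32] (ℓ=6, even), read p_5/q_5
a_0=16:  p_0=16·1+0=16,  q_0=16·0+1=1
a_1=2:  p_1=2·16+1=33,  q_1=2·1+0=2
a_2=3:  p_2=3·33+16=115,  q_2=3·2+1=7
…
a_4=3:  p_4=3·723+115=2284,  q_4=3·44+7=139
a_5=2:  p_5=2·2284+723=5291,  q_5=2·139+44=322
(x₁, y₁) = (5291, 322);  5291² − 270·322² = 1 ✓
(x_2, y_2) = (5291·5291 + 270·322·322, 5291·322 + 322·5291) = (55989361, 3407404)
(x_3, y_3) = (5291·55989361 + 270·322·3407404, 5291·3407404 + 322·55989361) = (592479412811, 36057148806)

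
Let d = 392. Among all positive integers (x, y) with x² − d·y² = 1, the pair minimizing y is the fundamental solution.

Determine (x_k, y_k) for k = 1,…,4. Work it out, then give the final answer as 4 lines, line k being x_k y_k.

99 5
19601 990
3880899 196015
768398401 38809980

√392 = [19; 1,3,1,38, …], period ℓ=4 (even) → k=3
k=0  a_k=19  p_k/q_k = 19/1
…
k=2  a_k=3  p_k/q_k = 79/4
k=3  a_k=1  p_k/q_k = 99/5
fundamental: x₁=99, y₁=5  (since 9801 − 392·25 = 1)
n=2: (99,5)∘(99,5) = (99·99+392·5·5, 99·5+5·99) = (19601,990)
n=3: (19601,990)∘(99,5) = (99·19601+392·5·990, 99·990+5·19601) = (3880899,196015)
n=4: (3880899,196015)∘(99,5) = (99·3880899+392·5·196015, 99·196015+5·3880899) = (768398401,38809980)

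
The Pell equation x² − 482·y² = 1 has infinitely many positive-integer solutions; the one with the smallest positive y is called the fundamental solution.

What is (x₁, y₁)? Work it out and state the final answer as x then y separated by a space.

d=482: √d = [21; 1,20,1,42] (ℓ=4, even), read p_3/q_3
step 0: (21, 1)  from 21·(1,0) + (0,1)
step 1: (22, 1)  from 1·(21,1) + (1,0)
step 2: (461, 21)  from 20·(22,1) + (21,1)
step 3: (483, 22)  from 1·(461,21) + (22,1)
fundamental: x₁=483, y₁=22  (since 233289 − 482·484 = 1)

483 22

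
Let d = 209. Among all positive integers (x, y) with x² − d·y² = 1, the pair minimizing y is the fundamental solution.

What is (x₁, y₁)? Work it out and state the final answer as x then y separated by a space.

√209 → a₀=14, period (2,5,3,2,3,5,2,28); ℓ=8 even so k=7
i=0: a=14 ⇒ p=14, q=1
…
i=4: a=2 ⇒ p=1171, q=81
i=5: a=3 ⇒ p=4019, q=278
i=6: a=5 ⇒ p=21266, q=1471
i=7: a=2 ⇒ p=46551, q=3220
fundamental: x₁=46551, y₁=3220  (since 2166995601 − 209·10368400 = 1)

46551 3220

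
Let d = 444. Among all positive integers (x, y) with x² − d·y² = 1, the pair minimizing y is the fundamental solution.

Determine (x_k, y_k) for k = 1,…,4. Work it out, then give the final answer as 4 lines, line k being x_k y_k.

√444 = [21; 14,42, …], period ℓ=2 (even) → k=1
step 0: (21, 1)  from 21·(1,0) + (0,1)
step 1: (295, 14)  from 14·(21,1) + (1,0)
fundamental: x₁=295, y₁=14  (since 87025 − 444·196 = 1)
(295+14√444)^2 = 174049 + 8260√444
(295+14√444)^3 = 102688615 + 4873386√444
(295+14√444)^4 = 60586108801 + 2875289480√444

295 14
174049 8260
102688615 4873386
60586108801 2875289480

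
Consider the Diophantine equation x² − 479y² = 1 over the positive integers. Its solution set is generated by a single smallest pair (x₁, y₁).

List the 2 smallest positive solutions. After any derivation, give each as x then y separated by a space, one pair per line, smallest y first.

2989440 136591
17873503027199 816661198080

[21; 1,7,1,3,2,21,2,3,1,7,1,42] for √479; ℓ=12 ⇒ convergent index 11
step 0: (21, 1)  from 21·(1,0) + (0,1)
step 1: (22, 1)  from 1·(21,1) + (1,0)
…
step 3: (197, 9)  from 1·(175,8) + (22,1)
step 4: (766, 35)  from 3·(197,9) + (175,8)
step 5: (1729, 79)  from 2·(766,35) + (197,9)
step 6: (37075, 1694)  from 21·(1729,79) + (766,35)
step 7: (75879, 3467)  from 2·(37075,1694) + (1729,79)
step 8: (264712, 12095)  from 3·(75879,3467) + (37075,1694)
…
step 10: (2648849, 121029)  from 7·(340591,15562) + (264712,12095)
step 11: (2989440, 136591)  from 1·(2648849,121029) + (340591,15562)
→ (2989440, 136591).  Check: 2989440²=8936751513600, 479·136591²=8936751513599, difference 1.
k=2:  x_2 = 2989440·2989440+479·136591·136591 = 17873503027199,  y_2 = 2989440·136591+136591·2989440 = 816661198080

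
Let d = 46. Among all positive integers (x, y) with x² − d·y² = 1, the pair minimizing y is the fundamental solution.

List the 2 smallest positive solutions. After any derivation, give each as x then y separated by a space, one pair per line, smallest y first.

d=46: √d = [6; 1,3,1,1,2,6,2,1,1,3,1,12] (ℓ=12, even), read p_11/q_11
k=0  a_k=6  p_k/q_k = 6/1
k=1  a_k=1  p_k/q_k = 7/1
k=2  a_k=3  p_k/q_k = 27/4
k=3  a_k=1  p_k/q_k = 34/5
k=4  a_k=1  p_k/q_k = 61/9
…
k=6  a_k=6  p_k/q_k = 997/147
k=7  a_k=2  p_k/q_k = 2150/317
k=8  a_k=1  p_k/q_k = 3147/464
k=9  a_k=1  p_k/q_k = 5297/781
k=10  a_k=3  p_k/q_k = 19038/2807
k=11  a_k=1  p_k/q_k = 24335/3588
(x₁, y₁) = (24335, 3588);  24335² − 46·3588² = 1 ✓
(24335+3588√46)^2 = 1184384449 + 174627960√46

24335 3588
1184384449 174627960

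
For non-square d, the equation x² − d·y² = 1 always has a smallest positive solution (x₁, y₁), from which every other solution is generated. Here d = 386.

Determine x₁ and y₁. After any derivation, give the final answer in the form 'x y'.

√386 = [19; 1,1,1,4,1,18,1,4,1,1,1,38, …], period ℓ=12 (even) → k=11
step 0: (19, 1)  from 19·(1,0) + (0,1)
…
step 4: (275, 14)  from 4·(59,3) + (39,2)
step 5: (334, 17)  from 1·(275,14) + (59,3)
step 6: (6287, 320)  from 18·(334,17) + (275,14)
step 7: (6621, 337)  from 1·(6287,320) + (334,17)
step 8: (32771, 1668)  from 4·(6621,337) + (6287,320)
step 9: (39392, 2005)  from 1·(32771,1668) + (6621,337)
step 10: (72163, 3673)  from 1·(39392,2005) + (32771,1668)
step 11: (111555, 5678)  from 1·(72163,3673) + (39392,2005)
→ (111555, 5678).  Check: 111555²=12444518025, 386·5678²=12444518024, difference 1.

111555 5678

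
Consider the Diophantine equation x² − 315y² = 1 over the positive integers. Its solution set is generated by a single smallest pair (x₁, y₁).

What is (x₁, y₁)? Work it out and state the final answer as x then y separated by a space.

d=315: √d = [17; 1,2,1,34] (ℓ=4, even), read p_3/q_3
i=0: a=17 ⇒ p=17, q=1
…
i=2: a=2 ⇒ p=53, q=3
i=3: a=1 ⇒ p=71, q=4
fundamental: x₁=71, y₁=4  (since 5041 − 315·16 = 1)

71 4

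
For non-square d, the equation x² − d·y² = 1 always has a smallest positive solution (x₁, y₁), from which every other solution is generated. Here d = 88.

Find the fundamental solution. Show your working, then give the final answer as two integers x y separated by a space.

197 21

√88 → a₀=9, period (2,1,1,1,2,18); ℓ=6 even so k=5
a_0=9:  p_0=9·1+0=9,  q_0=9·0+1=1
a_1=2:  p_1=2·9+1=19,  q_1=2·1+0=2
a_2=1:  p_2=1·19+9=28,  q_2=1·2+1=3
a_3=1:  p_3=1·28+19=47,  q_3=1·3+2=5
a_4=1:  p_4=1·47+28=75,  q_4=1·5+3=8
a_5=2:  p_5=2·75+47=197,  q_5=2·8+5=21
→ (197, 21).  Check: 197²=38809, 88·21²=38808, difference 1.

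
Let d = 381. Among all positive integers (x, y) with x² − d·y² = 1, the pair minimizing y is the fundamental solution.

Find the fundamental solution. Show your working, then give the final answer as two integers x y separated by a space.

1015 52

d=381: √d = [19; 1,1,12,1,1,38] (ℓ=6, even), read p_5/q_5
k=0  a_k=19  p_k/q_k = 19/1
k=1  a_k=1  p_k/q_k = 20/1
k=2  a_k=1  p_k/q_k = 39/2
k=3  a_k=12  p_k/q_k = 488/25
k=4  a_k=1  p_k/q_k = 527/27
k=5  a_k=1  p_k/q_k = 1015/52
fundamental: x₁=1015, y₁=52  (since 1030225 − 381·2704 = 1)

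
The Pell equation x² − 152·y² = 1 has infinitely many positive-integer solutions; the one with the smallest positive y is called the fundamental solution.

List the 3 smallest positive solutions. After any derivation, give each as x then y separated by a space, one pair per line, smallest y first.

d=152: √d = [12; 3,24] (ℓ=2, even), read p_1/q_1
k=0  a_k=12  p_k/q_k = 12/1
k=1  a_k=3  p_k/q_k = 37/3
→ (37, 3).  Check: 37²=1369, 152·3²=1368, difference 1.
n=2: (37,3)∘(37,3) = (37·37+152·3·3, 37·3+3·37) = (2737,222)
n=3: (2737,222)∘(37,3) = (37·2737+152·3·222, 37·222+3·2737) = (202501,16425)

37 3
2737 222
202501 16425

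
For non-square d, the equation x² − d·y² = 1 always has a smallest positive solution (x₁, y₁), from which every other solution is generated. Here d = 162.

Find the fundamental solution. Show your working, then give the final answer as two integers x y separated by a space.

19601 1540

[12; 1,2,1,2,12,2,1,2,1,24] for √162; ℓ=10 ⇒ convergent index 9
k=0  a_k=12  p_k/q_k = 12/1
k=1  a_k=1  p_k/q_k = 13/1
k=2  a_k=2  p_k/q_k = 38/3
k=3  a_k=1  p_k/q_k = 51/4
k=4  a_k=2  p_k/q_k = 140/11
k=5  a_k=12  p_k/q_k = 1731/136
k=6  a_k=2  p_k/q_k = 3602/283
k=7  a_k=1  p_k/q_k = 5333/419
k=8  a_k=2  p_k/q_k = 14268/1121
k=9  a_k=1  p_k/q_k = 19601/1540
fundamental: x₁=19601, y₁=1540  (since 384199201 − 162·2371600 = 1)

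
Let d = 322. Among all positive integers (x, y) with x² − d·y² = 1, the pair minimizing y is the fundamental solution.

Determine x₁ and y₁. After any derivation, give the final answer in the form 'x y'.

d=322: √d = [17; 1,16,1,34] (ℓ=4, even), read p_3/q_3
a_0=17:  p_0=17·1+0=17,  q_0=17·0+1=1
…
a_2=16:  p_2=16·18+17=305,  q_2=16·1+1=17
a_3=1:  p_3=1·305+18=323,  q_3=1·17+1=18
(x₁, y₁) = (323, 18);  323² − 322·18² = 1 ✓

323 18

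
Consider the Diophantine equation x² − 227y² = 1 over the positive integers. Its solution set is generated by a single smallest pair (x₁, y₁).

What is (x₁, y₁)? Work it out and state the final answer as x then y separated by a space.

d=227: √d = [15; 15,30] (ℓ=2, even), read p_1/q_1
k=0  a_k=15  p_k/q_k = 15/1
k=1  a_k=15  p_k/q_k = 226/15
(x₁, y₁) = (226, 15);  226² − 227·15² = 1 ✓

226 15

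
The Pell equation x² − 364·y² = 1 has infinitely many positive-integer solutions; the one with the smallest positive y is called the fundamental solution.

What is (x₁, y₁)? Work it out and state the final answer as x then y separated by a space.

√364 → a₀=19, period (12,1,2,3,1,8,1,3,2,1,12,38); ℓ=12 even so k=11
step 0: (19, 1)  from 19·(1,0) + (0,1)
…
step 3: (725, 38)  from 2·(248,13) + (229,12)
…
step 10: (390371, 20461)  from 1·(270499,14178) + (119872,6283)
step 11: (4954951, 259710)  from 12·(390371,20461) + (270499,14178)
(x₁, y₁) = (4954951, 259710);  4954951² − 364·259710² = 1 ✓

4954951 259710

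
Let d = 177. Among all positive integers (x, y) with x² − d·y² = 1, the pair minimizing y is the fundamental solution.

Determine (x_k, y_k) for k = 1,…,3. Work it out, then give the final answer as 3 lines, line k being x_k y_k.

62423 4692
7793261857 585777432
972957569736599 73131969270780

√177 = [13; 3,3,2,8,2,3,3,26, …], period ℓ=8 (even) → k=7
k=0  a_k=13  p_k/q_k = 13/1
k=1  a_k=3  p_k/q_k = 40/3
…
k=3  a_k=2  p_k/q_k = 306/23
k=4  a_k=8  p_k/q_k = 2581/194
…
k=6  a_k=3  p_k/q_k = 18985/1427
k=7  a_k=3  p_k/q_k = 62423/4692
→ (62423, 4692).  Check: 62423²=3896630929, 177·4692²=3896630928, difference 1.
k=2:  x_2 = 62423·62423+177·4692·4692 = 7793261857,  y_2 = 62423·4692+4692·62423 = 585777432
k=3:  x_3 = 62423·7793261857+177·4692·585777432 = 972957569736599,  y_3 = 62423·585777432+4692·7793261857 = 73131969270780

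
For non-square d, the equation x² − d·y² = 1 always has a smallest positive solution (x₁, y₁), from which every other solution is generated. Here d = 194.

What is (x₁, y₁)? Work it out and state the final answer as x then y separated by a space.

√194 = [13; 1,12,1,26, …], period ℓ=4 (even) → k=3
a_0=13:  p_0=13·1+0=13,  q_0=13·0+1=1
…
a_2=12:  p_2=12·14+13=181,  q_2=12·1+1=13
a_3=1:  p_3=1·181+14=195,  q_3=1·13+1=14
(x₁, y₁) = (195, 14);  195² − 194·14² = 1 ✓

195 14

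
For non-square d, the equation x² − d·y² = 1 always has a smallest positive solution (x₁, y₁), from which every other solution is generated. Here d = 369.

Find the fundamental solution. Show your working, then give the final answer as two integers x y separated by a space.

8396801 437120

√369 = [19; 4,1,3,2,7,4,7,2,3,1,4,38, …], period ℓ=12 (even) → k=11
k=0  a_k=19  p_k/q_k = 19/1
k=1  a_k=4  p_k/q_k = 77/4
k=2  a_k=1  p_k/q_k = 96/5
…
k=4  a_k=2  p_k/q_k = 826/43
k=5  a_k=7  p_k/q_k = 6147/320
…
k=7  a_k=7  p_k/q_k = 184045/9581
…
k=10  a_k=1  p_k/q_k = 1758061/91521
k=11  a_k=4  p_k/q_k = 8396801/437120
fundamental: x₁=8396801, y₁=437120  (since 70506267033601 − 369·191073894400 = 1)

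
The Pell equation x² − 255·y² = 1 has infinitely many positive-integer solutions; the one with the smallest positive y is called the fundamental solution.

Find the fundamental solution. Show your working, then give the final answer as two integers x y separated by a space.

16 1

d=255: √d = [15; 1,30] (ℓ=2, even), read p_1/q_1
k=0  a_k=15  p_k/q_k = 15/1
k=1  a_k=1  p_k/q_k = 16/1
→ (16, 1).  Check: 16²=256, 255·1²=255, difference 1.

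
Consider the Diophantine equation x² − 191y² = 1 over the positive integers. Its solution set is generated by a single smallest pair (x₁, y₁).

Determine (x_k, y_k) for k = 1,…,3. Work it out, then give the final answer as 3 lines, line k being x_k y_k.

d=191: √d = [13; 1,4,1,1,3,…,4,1,26] (ℓ=16, even), read p_15/q_15
i=0: a=13 ⇒ p=13, q=1
…
i=4: a=1 ⇒ p=152, q=11
…
i=6: a=2 ⇒ p=1230, q=89
i=7: a=2 ⇒ p=2999, q=217
i=8: a=13 ⇒ p=40217, q=2910
…
i=11: a=3 ⇒ p=704682, q=50989
i=12: a=1 ⇒ p=911765, q=65973
…
i=14: a=4 ⇒ p=7377553, q=533821
i=15: a=1 ⇒ p=8994000, q=650783
→ (8994000, 650783).  Check: 8994000²=80892036000000, 191·650783²=80892035999999, difference 1.
n=2: (8994000,650783)∘(8994000,650783) = (8994000·8994000+191·650783·650783, 8994000·650783+650783·8994000) = (161784071999999,11706284604000)
n=3: (161784071999999,11706284604000)∘(8994000,650783) = (8994000·161784071999999+191·650783·11706284604000, 8994000·11706284604000+650783·161784071999999) = (2910171887135973018000,210572647456751349217)

8994000 650783
161784071999999 11706284604000
2910171887135973018000 210572647456751349217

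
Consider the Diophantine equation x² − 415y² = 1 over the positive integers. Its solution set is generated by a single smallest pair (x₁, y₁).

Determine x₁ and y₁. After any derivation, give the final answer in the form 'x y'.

√415 = [20; 2,1,2,4,6,…,1,2,40, …], period ℓ=16 (even) → k=15
i=0: a=20 ⇒ p=20, q=1
…
i=2: a=1 ⇒ p=61, q=3
…
i=7: a=1 ⇒ p=9595, q=471
i=8: a=3 ⇒ p=33939, q=1666
i=9: a=1 ⇒ p=43534, q=2137
…
i=12: a=4 ⇒ p=2110961, q=103623
…
i=14: a=1 ⇒ p=6841255, q=335824
i=15: a=2 ⇒ p=18412804, q=903849
fundamental: x₁=18412804, y₁=903849  (since 339031351142416 − 415·816943014801 = 1)

18412804 903849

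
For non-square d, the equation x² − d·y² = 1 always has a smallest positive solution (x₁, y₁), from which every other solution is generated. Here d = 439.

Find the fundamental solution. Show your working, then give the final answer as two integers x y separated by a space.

√439 → a₀=20, period (1,19,1,40); ℓ=4 even so k=3
i=0: a=20 ⇒ p=20, q=1
i=1: a=1 ⇒ p=21, q=1
i=2: a=19 ⇒ p=419, q=20
i=3: a=1 ⇒ p=440, q=21
fundamental: x₁=440, y₁=21  (since 193600 − 439·441 = 1)

440 21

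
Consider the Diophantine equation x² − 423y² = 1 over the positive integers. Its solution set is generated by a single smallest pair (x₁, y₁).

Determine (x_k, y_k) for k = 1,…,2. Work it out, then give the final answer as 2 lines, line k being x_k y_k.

√423 → a₀=20, period (1,1,3,4,3,1,1,40); ℓ=8 even so k=7
step 0: (20, 1)  from 20·(1,0) + (0,1)
…
step 2: (41, 2)  from 1·(21,1) + (20,1)
step 3: (144, 7)  from 3·(41,2) + (21,1)
step 4: (617, 30)  from 4·(144,7) + (41,2)
step 5: (1995, 97)  from 3·(617,30) + (144,7)
step 6: (2612, 127)  from 1·(1995,97) + (617,30)
step 7: (4607, 224)  from 1·(2612,127) + (1995,97)
fundamental: x₁=4607, y₁=224  (since 21224449 − 423·50176 = 1)
n=2: (4607,224)∘(4607,224) = (4607·4607+423·224·224, 4607·224+224·4607) = (42448897,2063936)

4607 224
42448897 2063936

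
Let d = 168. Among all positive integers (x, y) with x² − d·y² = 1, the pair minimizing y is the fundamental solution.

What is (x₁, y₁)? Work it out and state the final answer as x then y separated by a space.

[12; 1,24] for √168; ℓ=2 ⇒ convergent index 1
k=0  a_k=12  p_k/q_k = 12/1
k=1  a_k=1  p_k/q_k = 13/1
fundamental: x₁=13, y₁=1  (since 169 − 168·1 = 1)

13 1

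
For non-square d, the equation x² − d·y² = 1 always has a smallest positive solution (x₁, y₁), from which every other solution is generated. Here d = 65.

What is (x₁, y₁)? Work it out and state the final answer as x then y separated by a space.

d=65: √d = [8; 16] (ℓ=1, odd), read p_1/q_1
i=0: a=8 ⇒ p=8, q=1
i=1: a=16 ⇒ p=129, q=16
→ (129, 16).  Check: 129²=16641, 65·16²=16640, difference 1.

129 16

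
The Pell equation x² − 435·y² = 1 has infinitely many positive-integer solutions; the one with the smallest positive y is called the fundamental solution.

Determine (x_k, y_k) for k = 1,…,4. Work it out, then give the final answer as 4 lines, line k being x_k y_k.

[20; 1,5,1,40] for √435; ℓ=4 ⇒ convergent index 3
step 0: (20, 1)  from 20·(1,0) + (0,1)
…
step 2: (125, 6)  from 5·(21,1) + (20,1)
step 3: (146, 7)  from 1·(125,6) + (21,1)
fundamental: x₁=146, y₁=7  (since 21316 − 435·49 = 1)
n=2: (146,7)∘(146,7) = (146·146+435·7·7, 146·7+7·146) = (42631,2044)
n=3: (42631,2044)∘(146,7) = (146·42631+435·7·2044, 146·2044+7·42631) = (12448106,596841)
n=4: (12448106,596841)∘(146,7) = (146·12448106+435·7·596841, 146·596841+7·12448106) = (3634804321,174275528)

146 7
42631 2044
12448106 596841
3634804321 174275528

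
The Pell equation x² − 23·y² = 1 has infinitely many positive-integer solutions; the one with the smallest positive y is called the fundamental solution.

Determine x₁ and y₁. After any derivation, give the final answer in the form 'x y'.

24 5

[4; 1,3,1,8] for √23; ℓ=4 ⇒ convergent index 3
i=0: a=4 ⇒ p=4, q=1
i=1: a=1 ⇒ p=5, q=1
i=2: a=3 ⇒ p=19, q=4
i=3: a=1 ⇒ p=24, q=5
(x₁, y₁) = (24, 5);  24² − 23·5² = 1 ✓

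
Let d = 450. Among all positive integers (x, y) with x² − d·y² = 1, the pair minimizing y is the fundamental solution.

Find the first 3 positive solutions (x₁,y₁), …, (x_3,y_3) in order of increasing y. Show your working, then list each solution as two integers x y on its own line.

d=450: √d = [21; 4,1,2,4,2,1,4,42] (ℓ=8, even), read p_7/q_7
a_0=21:  p_0=21·1+0=21,  q_0=21·0+1=1
…
a_2=1:  p_2=1·85+21=106,  q_2=1·4+1=5
…
a_4=4:  p_4=4·297+106=1294,  q_4=4·14+5=61
a_5=2:  p_5=2·1294+297=2885,  q_5=2·61+14=136
a_6=1:  p_6=1·2885+1294=4179,  q_6=1·136+61=197
a_7=4:  p_7=4·4179+2885=19601,  q_7=4·197+136=924
(x₁, y₁) = (19601, 924);  19601² − 450·924² = 1 ✓
k=2:  x_2 = 19601·19601+450·924·924 = 768398401,  y_2 = 19601·924+924·19601 = 36222648
k=3:  x_3 = 19601·768398401+450·924·36222648 = 30122754096401,  y_3 = 19601·36222648+924·768398401 = 1420000245972

19601 924
768398401 36222648
30122754096401 1420000245972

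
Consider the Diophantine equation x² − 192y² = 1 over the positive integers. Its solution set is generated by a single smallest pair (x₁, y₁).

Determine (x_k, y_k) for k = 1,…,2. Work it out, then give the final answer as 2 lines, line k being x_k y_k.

97 7
18817 1358

d=192: √d = [13; 1,5,1,26] (ℓ=4, even), read p_3/q_3
k=0  a_k=13  p_k/q_k = 13/1
k=1  a_k=1  p_k/q_k = 14/1
k=2  a_k=5  p_k/q_k = 83/6
k=3  a_k=1  p_k/q_k = 97/7
fundamental: x₁=97, y₁=7  (since 9409 − 192·49 = 1)
k=2:  x_2 = 97·97+192·7·7 = 18817,  y_2 = 97·7+7·97 = 1358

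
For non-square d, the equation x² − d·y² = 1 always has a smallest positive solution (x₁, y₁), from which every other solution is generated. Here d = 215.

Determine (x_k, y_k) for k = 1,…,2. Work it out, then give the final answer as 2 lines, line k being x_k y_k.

d=215: √d = [14; 1,1,1,28] (ℓ=4, even), read p_3/q_3
k=0  a_k=14  p_k/q_k = 14/1
…
k=2  a_k=1  p_k/q_k = 29/2
k=3  a_k=1  p_k/q_k = 44/3
→ (44, 3).  Check: 44²=1936, 215·3²=1935, difference 1.
k=2:  x_2 = 44·44+215·3·3 = 3871,  y_2 = 44·3+3·44 = 264

44 3
3871 264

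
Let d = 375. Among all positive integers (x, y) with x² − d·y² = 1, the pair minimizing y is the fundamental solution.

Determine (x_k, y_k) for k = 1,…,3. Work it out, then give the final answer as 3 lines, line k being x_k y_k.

15124 781
457470751 23623688
13837575261124 714569313843

√375 → a₀=19, period (2,1,2,1,5,1,2,1,2,38); ℓ=10 even so k=9
i=0: a=19 ⇒ p=19, q=1
i=1: a=2 ⇒ p=39, q=2
i=2: a=1 ⇒ p=58, q=3
…
i=7: a=2 ⇒ p=4086, q=211
i=8: a=1 ⇒ p=5519, q=285
i=9: a=2 ⇒ p=15124, q=781
→ (15124, 781).  Check: 15124²=228735376, 375·781²=228735375, difference 1.
n=2: (15124,781)∘(15124,781) = (15124·15124+375·781·781, 15124·781+781·15124) = (457470751,23623688)
n=3: (457470751,23623688)∘(15124,781) = (15124·457470751+375·781·23623688, 15124·23623688+781·457470751) = (13837575261124,714569313843)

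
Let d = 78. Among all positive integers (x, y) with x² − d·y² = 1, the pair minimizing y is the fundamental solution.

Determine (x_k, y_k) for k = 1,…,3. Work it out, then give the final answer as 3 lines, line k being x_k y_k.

[8; 1,4,1,16] for √78; ℓ=4 ⇒ convergent index 3
a_0=8:  p_0=8·1+0=8,  q_0=8·0+1=1
…
a_2=4:  p_2=4·9+8=44,  q_2=4·1+1=5
a_3=1:  p_3=1·44+9=53,  q_3=1·5+1=6
→ (53, 6).  Check: 53²=2809, 78·6²=2808, difference 1.
k=2:  x_2 = 53·53+78·6·6 = 5617,  y_2 = 53·6+6·53 = 636
k=3:  x_3 = 53·5617+78·6·636 = 595349,  y_3 = 53·636+6·5617 = 67410

53 6
5617 636
595349 67410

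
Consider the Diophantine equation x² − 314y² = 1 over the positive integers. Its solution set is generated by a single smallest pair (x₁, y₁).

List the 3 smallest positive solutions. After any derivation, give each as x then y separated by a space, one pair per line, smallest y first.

[17; 1,2,1,1,2,1,34] for √314; ℓ=7 ⇒ convergent index 13
a_0=17:  p_0=17·1+0=17,  q_0=17·0+1=1
a_1=1:  p_1=1·17+1=18,  q_1=1·1+0=1
…
a_3=1:  p_3=1·53+18=71,  q_3=1·3+1=4
a_4=1:  p_4=1·71+53=124,  q_4=1·4+3=7
a_5=2:  p_5=2·124+71=319,  q_5=2·7+4=18
a_6=1:  p_6=1·319+124=443,  q_6=1·18+7=25
a_7=34:  p_7=34·443+319=15381,  q_7=34·25+18=868
a_8=1:  p_8=1·15381+443=15824,  q_8=1·868+25=893
a_9=2:  p_9=2·15824+15381=47029,  q_9=2·893+868=2654
a_10=1:  p_10=1·47029+15824=62853,  q_10=1·2654+893=3547
a_11=1:  p_11=1·62853+47029=109882,  q_11=1·3547+2654=6201
a_12=2:  p_12=2·109882+62853=282617,  q_12=2·6201+3547=15949
a_13=1:  p_13=1·282617+109882=392499,  q_13=1·15949+6201=22150
→ (392499, 22150).  Check: 392499²=154055465001, 314·22150²=154055465000, difference 1.
n=2: (392499,22150)∘(392499,22150) = (392499·392499+314·22150·22150, 392499·22150+22150·392499) = (308110930001,17387705700)
n=3: (308110930001,17387705700)∘(392499,22150) = (392499·308110930001+314·22150·17387705700, 392499·17387705700+22150·308110930001) = (241866463828532499,13649314199066450)

392499 22150
308110930001 17387705700
241866463828532499 13649314199066450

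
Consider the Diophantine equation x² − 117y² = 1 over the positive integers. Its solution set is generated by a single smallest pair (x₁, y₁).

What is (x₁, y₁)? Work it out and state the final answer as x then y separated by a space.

d=117: √d = [10; 1,4,2,4,1,20] (ℓ=6, even), read p_5/q_5
i=0: a=10 ⇒ p=10, q=1
…
i=3: a=2 ⇒ p=119, q=11
i=4: a=4 ⇒ p=530, q=49
i=5: a=1 ⇒ p=649, q=60
→ (649, 60).  Check: 649²=421201, 117·60²=421200, difference 1.

649 60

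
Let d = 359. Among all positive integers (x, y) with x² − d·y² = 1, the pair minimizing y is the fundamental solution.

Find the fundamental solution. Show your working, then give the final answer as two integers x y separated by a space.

√359 = [18; 1,17,1,36, …], period ℓ=4 (even) → k=3
step 0: (18, 1)  from 18·(1,0) + (0,1)
…
step 2: (341, 18)  from 17·(19,1) + (18,1)
step 3: (360, 19)  from 1·(341,18) + (19,1)
fundamental: x₁=360, y₁=19  (since 129600 − 359·361 = 1)

360 19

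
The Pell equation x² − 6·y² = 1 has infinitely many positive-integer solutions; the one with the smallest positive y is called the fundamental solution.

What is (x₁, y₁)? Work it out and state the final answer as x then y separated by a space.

d=6: √d = [2; 2,4] (ℓ=2, even), read p_1/q_1
a_0=2:  p_0=2·1+0=2,  q_0=2·0+1=1
a_1=2:  p_1=2·2+1=5,  q_1=2·1+0=2
(x₁, y₁) = (5, 2);  5² − 6·2² = 1 ✓

5 2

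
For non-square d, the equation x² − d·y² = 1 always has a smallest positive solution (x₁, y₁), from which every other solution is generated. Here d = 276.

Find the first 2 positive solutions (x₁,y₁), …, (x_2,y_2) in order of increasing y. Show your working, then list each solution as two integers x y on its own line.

7775 468
120901249 7277400

[16; 1,1,1,1,2,2,2,1,1,1,1,32] for √276; ℓ=12 ⇒ convergent index 11
a_0=16:  p_0=16·1+0=16,  q_0=16·0+1=1
…
a_3=1:  p_3=1·33+17=50,  q_3=1·2+1=3
…
a_6=2:  p_6=2·216+83=515,  q_6=2·13+5=31
a_7=2:  p_7=2·515+216=1246,  q_7=2·31+13=75
…
a_10=1:  p_10=1·3007+1761=4768,  q_10=1·181+106=287
a_11=1:  p_11=1·4768+3007=7775,  q_11=1·287+181=468
→ (7775, 468).  Check: 7775²=60450625, 276·468²=60450624, difference 1.
(x_2, y_2) = (7775·7775 + 276·468·468, 7775·468 + 468·7775) = (120901249, 7277400)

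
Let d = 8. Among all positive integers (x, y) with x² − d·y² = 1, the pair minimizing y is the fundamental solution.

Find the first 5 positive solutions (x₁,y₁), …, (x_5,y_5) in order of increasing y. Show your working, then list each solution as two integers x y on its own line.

3 1
17 6
99 35
577 204
3363 1189

[2; 1,4] for √8; ℓ=2 ⇒ convergent index 1
k=0  a_k=2  p_k/q_k = 2/1
k=1  a_k=1  p_k/q_k = 3/1
(x₁, y₁) = (3, 1);  3² − 8·1² = 1 ✓
(3+1√8)^2 = 17 + 6√8
(3+1√8)^3 = 99 + 35√8
(3+1√8)^4 = 577 + 204√8
(3+1√8)^5 = 3363 + 1189√8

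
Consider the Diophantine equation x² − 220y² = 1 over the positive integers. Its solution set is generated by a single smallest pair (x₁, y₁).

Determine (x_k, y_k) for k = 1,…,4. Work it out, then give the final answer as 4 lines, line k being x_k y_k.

89 6
15841 1068
2819609 190098
501874561 33836376

√220 → a₀=14, period (1,4,1,28); ℓ=4 even so k=3
step 0: (14, 1)  from 14·(1,0) + (0,1)
step 1: (15, 1)  from 1·(14,1) + (1,0)
step 2: (74, 5)  from 4·(15,1) + (14,1)
step 3: (89, 6)  from 1·(74,5) + (15,1)
fundamental: x₁=89, y₁=6  (since 7921 − 220·36 = 1)
(x_2, y_2) = (89·89 + 220·6·6, 89·6 + 6·89) = (15841, 1068)
(x_3, y_3) = (89·15841 + 220·6·1068, 89·1068 + 6·15841) = (2819609, 190098)
(x_4, y_4) = (89·2819609 + 220·6·190098, 89·190098 + 6·2819609) = (501874561, 33836376)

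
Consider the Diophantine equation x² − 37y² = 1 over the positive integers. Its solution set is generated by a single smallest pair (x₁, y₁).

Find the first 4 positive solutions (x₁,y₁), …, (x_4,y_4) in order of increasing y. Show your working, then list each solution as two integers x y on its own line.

d=37: √d = [6; 12] (ℓ=1, odd), read p_1/q_1
k=0  a_k=6  p_k/q_k = 6/1
k=1  a_k=12  p_k/q_k = 73/12
→ (73, 12).  Check: 73²=5329, 37·12²=5328, difference 1.
k=2:  x_2 = 73·73+37·12·12 = 10657,  y_2 = 73·12+12·73 = 1752
k=3:  x_3 = 73·10657+37·12·1752 = 1555849,  y_3 = 73·1752+12·10657 = 255780
k=4:  x_4 = 73·1555849+37·12·255780 = 227143297,  y_4 = 73·255780+12·1555849 = 37342128

73 12
10657 1752
1555849 255780
227143297 37342128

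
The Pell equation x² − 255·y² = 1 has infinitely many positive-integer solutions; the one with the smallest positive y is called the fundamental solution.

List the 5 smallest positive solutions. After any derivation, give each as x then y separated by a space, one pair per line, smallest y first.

16 1
511 32
16336 1023
522241 32704
16695376 1045505

√255 → a₀=15, period (1,30); ℓ=2 even so k=1
a_0=15:  p_0=15·1+0=15,  q_0=15·0+1=1
a_1=1:  p_1=1·15+1=16,  q_1=1·1+0=1
(x₁, y₁) = (16, 1);  16² − 255·1² = 1 ✓
(16+1√255)^2 = 511 + 32√255
(16+1√255)^3 = 16336 + 1023√255
(16+1√255)^4 = 522241 + 32704√255
(16+1√255)^5 = 16695376 + 1045505√255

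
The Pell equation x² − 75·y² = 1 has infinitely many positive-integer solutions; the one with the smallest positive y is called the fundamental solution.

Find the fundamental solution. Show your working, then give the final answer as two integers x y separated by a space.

26 3

√75 → a₀=8, period (1,1,1,16); ℓ=4 even so k=3
k=0  a_k=8  p_k/q_k = 8/1
k=1  a_k=1  p_k/q_k = 9/1
k=2  a_k=1  p_k/q_k = 17/2
k=3  a_k=1  p_k/q_k = 26/3
(x₁, y₁) = (26, 3);  26² − 75·3² = 1 ✓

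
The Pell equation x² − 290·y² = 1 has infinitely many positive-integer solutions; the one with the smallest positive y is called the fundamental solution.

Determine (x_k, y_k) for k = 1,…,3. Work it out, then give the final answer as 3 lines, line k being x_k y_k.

579 34
670481 39372
776416419 45592742

d=290: √d = [17; 34] (ℓ=1, odd), read p_1/q_1
k=0  a_k=17  p_k/q_k = 17/1
k=1  a_k=34  p_k/q_k = 579/34
fundamental: x₁=579, y₁=34  (since 335241 − 290·1156 = 1)
(x_2, y_2) = (579·579 + 290·34·34, 579·34 + 34·579) = (670481, 39372)
(x_3, y_3) = (579·670481 + 290·34·39372, 579·39372 + 34·670481) = (776416419, 45592742)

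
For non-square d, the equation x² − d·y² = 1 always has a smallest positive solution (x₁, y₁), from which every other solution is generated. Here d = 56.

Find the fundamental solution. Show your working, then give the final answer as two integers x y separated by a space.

15 2

√56 → a₀=7, period (2,14); ℓ=2 even so k=1
a_0=7:  p_0=7·1+0=7,  q_0=7·0+1=1
a_1=2:  p_1=2·7+1=15,  q_1=2·1+0=2
fundamental: x₁=15, y₁=2  (since 225 − 56·4 = 1)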